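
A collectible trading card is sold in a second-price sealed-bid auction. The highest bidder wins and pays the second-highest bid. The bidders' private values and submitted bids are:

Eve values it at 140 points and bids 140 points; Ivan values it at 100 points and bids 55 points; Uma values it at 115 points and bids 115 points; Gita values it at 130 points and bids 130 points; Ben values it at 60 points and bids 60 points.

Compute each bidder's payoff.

Eve 10 points, Ivan 0 points, Uma 0 points, Gita 0 points, Ben 0 points.

Ranking the bids: Eve 140 points; Gita 130 points; Uma 115 points; Ben 60 points; Ivan 55 points.
Eve has the top bid and wins; the price is the second-highest bid, 130 points.
Eve's payoff = 140 points − 130 points = 10 points. All other bidders lose, so their payoff is 0.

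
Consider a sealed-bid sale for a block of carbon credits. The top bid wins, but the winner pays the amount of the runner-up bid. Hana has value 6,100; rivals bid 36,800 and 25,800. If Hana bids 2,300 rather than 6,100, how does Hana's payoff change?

The highest competing bid is 36,800.
Bidding truthfully at 6,100: the top bid is 36,800 (a rival), so Hana loses. Payoff = 0.
Bidding 2,300: the top bid is 36,800 (a rival), so Hana loses. Payoff = 0.
Change = 0 − 0 = 0.
The bid only affects whether you win, not the price — here both bids land on the same side of the top rival bid, so the deviation is payoff-neutral.

Change in payoff: 0.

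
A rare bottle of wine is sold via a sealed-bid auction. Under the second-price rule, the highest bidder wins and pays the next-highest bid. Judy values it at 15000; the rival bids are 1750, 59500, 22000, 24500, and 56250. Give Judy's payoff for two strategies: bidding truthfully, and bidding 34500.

The highest competing bid is 59500.
Bidding truthfully at 15000: the top bid is 59500 (a rival), so Judy loses. Payoff = 0.
Bidding 34500: the top bid is 59500 (a rival), so Judy loses. Payoff = 0.
The bid only affects whether you win, not the price — here both bids land on the same side of the top rival bid, so the deviation is payoff-neutral.

Truthful: 0; alternative: 0.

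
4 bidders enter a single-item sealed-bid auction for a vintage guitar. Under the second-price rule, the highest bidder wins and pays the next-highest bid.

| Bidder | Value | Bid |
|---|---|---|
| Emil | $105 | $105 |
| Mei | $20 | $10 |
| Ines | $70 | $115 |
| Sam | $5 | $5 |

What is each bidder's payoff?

Payoffs: Emil $0, Mei $0, Ines -$35, Sam $0.

Sorted high to low: Ines $115, then Emil $105, then Mei $10, then Sam $5.
Ines has the top bid and wins; the price is the second-highest bid, $105.
Ines's payoff = $70 − $105 = -$35. All other bidders lose, so their payoff is 0.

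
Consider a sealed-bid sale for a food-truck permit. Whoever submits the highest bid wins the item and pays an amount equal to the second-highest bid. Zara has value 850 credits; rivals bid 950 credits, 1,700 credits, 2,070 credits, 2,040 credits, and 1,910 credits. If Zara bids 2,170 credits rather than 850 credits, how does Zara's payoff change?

The highest competing bid is 2,070 credits.
Bidding truthfully at 850 credits: the top bid is 2,070 credits (a rival), so Zara loses. Payoff = 0 credits.
Bidding 2,170 credits: Zara has the top bid, wins, and pays the second-highest bid 2,070 credits. Payoff = 850 credits − 2,070 credits = -1,220 credits.
Change = -1,220 credits − 0 credits = -1,220 credits.
This is the dominant-strategy logic: truthful bidding weakly beats any alternative.

-1,220 credits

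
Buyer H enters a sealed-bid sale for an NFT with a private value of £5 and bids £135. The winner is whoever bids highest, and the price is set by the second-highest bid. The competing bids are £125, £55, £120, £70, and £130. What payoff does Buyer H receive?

Highest competing bid: £130.
Buyer H's bid £135 is the highest overall, so Buyer H wins and pays the second-highest bid, £130.
Payoff = value − price = £5 − £130 = -£125.
Overbidding won the item at a price above value — truthful bidding would have avoided this loss.

-£125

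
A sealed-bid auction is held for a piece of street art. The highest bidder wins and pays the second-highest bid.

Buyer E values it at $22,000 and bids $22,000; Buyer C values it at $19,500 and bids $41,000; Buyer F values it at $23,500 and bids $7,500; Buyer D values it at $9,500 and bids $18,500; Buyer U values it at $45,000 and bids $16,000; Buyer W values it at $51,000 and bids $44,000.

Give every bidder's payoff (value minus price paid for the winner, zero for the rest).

Bids in descending order: Buyer W $44,000 > Buyer C $41,000 > Buyer E $22,000 > Buyer D $18,500 > Buyer U $16,000 > Buyer F $7,500.
Buyer W has the top bid and wins; the price is the second-highest bid, $41,000.
Buyer W's payoff = $51,000 − $41,000 = $10,000. All other bidders lose, so their payoff is 0.

Buyer E $0, Buyer C $0, Buyer F $0, Buyer D $0, Buyer U $0, Buyer W $10,000.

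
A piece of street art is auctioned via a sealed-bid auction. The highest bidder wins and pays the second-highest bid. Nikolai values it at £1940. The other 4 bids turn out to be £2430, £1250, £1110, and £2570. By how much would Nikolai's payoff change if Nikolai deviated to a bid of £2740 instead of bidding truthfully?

The highest competing bid is £2570.
Bidding truthfully at £1940: the top bid is £2570 (a rival), so Nikolai loses. Payoff = £0.
Bidding £2740: Nikolai has the top bid, wins, and pays the second-highest bid £2570. Payoff = £1940 − £2570 = -£630.
Change = -£630 − £0 = -£630.
Deviating from a truthful bid can only lose payoff in a second-price auction — never gain.

Change in payoff: -£630.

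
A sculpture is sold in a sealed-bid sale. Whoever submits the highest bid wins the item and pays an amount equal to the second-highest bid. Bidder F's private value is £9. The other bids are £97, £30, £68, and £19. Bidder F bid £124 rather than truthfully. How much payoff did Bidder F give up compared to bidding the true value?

The highest competing bid is £97.
Bidding truthfully at £9: the top bid is £97 (a rival), so Bidder F loses. Payoff = £0.
Bidding £124: Bidder F has the top bid, wins, and pays the second-highest bid £97. Payoff = £9 − £97 = -£88.
Regret = truthful payoff − actual payoff = £0 − -£88 = £88.

Payoff forgone: £88.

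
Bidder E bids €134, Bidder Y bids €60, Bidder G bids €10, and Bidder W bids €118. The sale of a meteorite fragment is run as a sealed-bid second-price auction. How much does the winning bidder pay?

Price paid: €118.

Sorted high to low: Bidder E €134 > Bidder W €118 > Bidder Y €60 > Bidder G €10.
Bidder E has the highest bid, so Bidder E wins.
The second-highest bid is €118, so that is what Bidder E pays.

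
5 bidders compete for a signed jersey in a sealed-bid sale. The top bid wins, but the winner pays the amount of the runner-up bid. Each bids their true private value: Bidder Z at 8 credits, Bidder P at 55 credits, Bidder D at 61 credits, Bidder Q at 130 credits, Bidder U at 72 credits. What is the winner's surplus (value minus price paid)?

Bids in descending order: Bidder Q 130 credits > Bidder U 72 credits > Bidder D 61 credits > Bidder P 55 credits > Bidder Z 8 credits.
Bidder Q wins with the top bid and pays the second-highest, 72 credits.
Surplus = 130 credits − 72 credits = 58 credits.

Surplus = 58 credits.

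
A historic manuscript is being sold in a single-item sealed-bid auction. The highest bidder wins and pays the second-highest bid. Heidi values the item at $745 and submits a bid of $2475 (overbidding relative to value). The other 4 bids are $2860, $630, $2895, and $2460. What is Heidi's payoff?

Highest competing bid: $2895.
Heidi's bid $2475 is not the highest, so Heidi loses, pays nothing, and earns zero payoff.

$0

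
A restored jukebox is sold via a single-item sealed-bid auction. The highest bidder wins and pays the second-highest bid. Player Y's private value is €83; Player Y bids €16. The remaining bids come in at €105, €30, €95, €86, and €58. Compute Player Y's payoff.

Payoff = €0.

Highest competing bid: €105.
Player Y's bid €16 is not the highest, so Player Y loses, pays nothing, and earns zero payoff.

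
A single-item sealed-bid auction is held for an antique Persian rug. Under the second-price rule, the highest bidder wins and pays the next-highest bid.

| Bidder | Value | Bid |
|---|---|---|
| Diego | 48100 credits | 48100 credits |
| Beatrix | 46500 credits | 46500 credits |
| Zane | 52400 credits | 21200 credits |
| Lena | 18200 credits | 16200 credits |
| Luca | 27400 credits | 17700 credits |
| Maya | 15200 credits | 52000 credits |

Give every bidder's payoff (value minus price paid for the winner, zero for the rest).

Payoffs: Diego 0 credits, Beatrix 0 credits, Zane 0 credits, Lena 0 credits, Luca 0 credits, Maya -32900 credits.

Bids in descending order: Maya 52000 credits; Diego 48100 credits; Beatrix 46500 credits; Zane 21200 credits; Luca 17700 credits; Lena 16200 credits.
Maya has the top bid and wins; the price is the second-highest bid, 48100 credits.
Maya's payoff = 15200 credits − 48100 credits = -32900 credits. All other bidders lose, so their payoff is 0.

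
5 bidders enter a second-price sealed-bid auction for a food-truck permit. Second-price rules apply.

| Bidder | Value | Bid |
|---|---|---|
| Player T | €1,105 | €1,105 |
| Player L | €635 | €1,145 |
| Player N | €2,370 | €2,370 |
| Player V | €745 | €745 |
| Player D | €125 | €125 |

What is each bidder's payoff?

Player T €0, Player L €0, Player N €1,225, Player V €0, Player D €0.

Ordered from highest: Player N €2,370; Player L €1,145; Player T €1,105; Player V €745; Player D €125.
Player N has the top bid and wins; the price is the second-highest bid, €1,145.
Player N's payoff = €2,370 − €1,145 = €1,225. All other bidders lose, so their payoff is 0.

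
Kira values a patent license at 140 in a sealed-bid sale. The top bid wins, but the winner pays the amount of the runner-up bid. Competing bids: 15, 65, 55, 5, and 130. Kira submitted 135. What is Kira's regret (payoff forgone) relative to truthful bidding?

Payoff forgone: 0.

The highest competing bid is 130.
Bidding truthfully at 140: Kira has the top bid, wins, and pays the second-highest bid 130. Payoff = 140 − 130 = 10.
Bidding 135: Kira has the top bid, wins, and pays the second-highest bid 130. Payoff = 140 − 130 = 10.
Regret = truthful payoff − actual payoff = 10 − 10 = 0.
The bid only affects whether you win, not the price — here both bids land on the same side of the top rival bid, so the deviation is payoff-neutral.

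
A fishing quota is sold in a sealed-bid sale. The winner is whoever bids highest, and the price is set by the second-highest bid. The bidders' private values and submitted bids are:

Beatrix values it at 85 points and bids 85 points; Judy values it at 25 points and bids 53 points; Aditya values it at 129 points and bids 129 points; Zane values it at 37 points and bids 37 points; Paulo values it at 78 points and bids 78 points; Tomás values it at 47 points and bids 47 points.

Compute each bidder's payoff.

Beatrix 0 points, Judy 0 points, Aditya 44 points, Zane 0 points, Paulo 0 points, Tomás 0 points.

Sorted high to low: Aditya 129 points; Beatrix 85 points; Paulo 78 points; Judy 53 points; Tomás 47 points; Zane 37 points.
Aditya has the top bid and wins; the price is the second-highest bid, 85 points.
Aditya's payoff = 129 points − 85 points = 44 points. All other bidders lose, so their payoff is 0.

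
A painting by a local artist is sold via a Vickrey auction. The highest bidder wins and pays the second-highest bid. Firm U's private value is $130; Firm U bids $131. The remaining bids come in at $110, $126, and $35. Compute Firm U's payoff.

Firm U's payoff: $4.

Highest competing bid: $126.
Firm U's bid $131 is the highest overall, so Firm U wins and pays the second-highest bid, $126.
Payoff = value − price = $130 − $126 = $4.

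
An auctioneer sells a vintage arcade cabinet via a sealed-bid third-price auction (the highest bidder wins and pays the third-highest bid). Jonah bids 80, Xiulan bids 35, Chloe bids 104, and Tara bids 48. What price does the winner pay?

Bids in descending order: Chloe 104, then Jonah 80, then Tara 48, then Xiulan 35.
Chloe is the highest bidder, so Chloe wins.
Under the third-price rule, the price is the third-highest bid: 48.

48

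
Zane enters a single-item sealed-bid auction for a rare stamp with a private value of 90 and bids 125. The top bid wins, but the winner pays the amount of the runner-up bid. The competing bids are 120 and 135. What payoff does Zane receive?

Highest competing bid: 135.
Zane's bid 125 is not the highest, so Zane loses, pays nothing, and earns zero payoff.

Zane's payoff: 0.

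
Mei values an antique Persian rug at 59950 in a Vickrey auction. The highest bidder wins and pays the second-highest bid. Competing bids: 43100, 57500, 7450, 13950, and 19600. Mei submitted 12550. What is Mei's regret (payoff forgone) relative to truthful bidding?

The highest competing bid is 57500.
Bidding truthfully at 59950: Mei has the top bid, wins, and pays the second-highest bid 57500. Payoff = 59950 − 57500 = 2450.
Bidding 12550: the top bid is 57500 (a rival), so Mei loses. Payoff = 0.
Regret = truthful payoff − actual payoff = 2450 − 0 = 2450.

2450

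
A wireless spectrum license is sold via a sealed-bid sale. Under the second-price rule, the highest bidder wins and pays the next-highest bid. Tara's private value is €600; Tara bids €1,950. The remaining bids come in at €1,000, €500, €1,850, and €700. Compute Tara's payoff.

-€1,250

Highest competing bid: €1,850.
Tara's bid €1,950 is the highest overall, so Tara wins and pays the second-highest bid, €1,850.
Payoff = value − price = €600 − €1,850 = -€1,250.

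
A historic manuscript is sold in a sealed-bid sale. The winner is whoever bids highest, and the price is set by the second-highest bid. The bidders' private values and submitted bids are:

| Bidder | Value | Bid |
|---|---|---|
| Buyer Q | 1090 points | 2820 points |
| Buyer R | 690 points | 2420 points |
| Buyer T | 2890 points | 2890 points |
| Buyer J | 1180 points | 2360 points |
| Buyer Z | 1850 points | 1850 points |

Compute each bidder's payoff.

Payoffs: Buyer Q 0 points, Buyer R 0 points, Buyer T 70 points, Buyer J 0 points, Buyer Z 0 points.

Ordered from highest: Buyer T 2890 points > Buyer Q 2820 points > Buyer R 2420 points > Buyer J 2360 points > Buyer Z 1850 points.
Buyer T has the top bid and wins; the price is the second-highest bid, 2820 points.
Buyer T's payoff = 2890 points − 2820 points = 70 points. All other bidders lose, so their payoff is 0.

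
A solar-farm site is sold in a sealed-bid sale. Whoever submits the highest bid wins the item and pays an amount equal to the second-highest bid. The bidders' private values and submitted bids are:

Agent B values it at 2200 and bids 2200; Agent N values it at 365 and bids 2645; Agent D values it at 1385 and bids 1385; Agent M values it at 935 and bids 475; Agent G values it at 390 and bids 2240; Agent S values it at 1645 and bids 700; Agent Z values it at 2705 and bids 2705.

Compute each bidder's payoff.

Ordered from highest: Agent Z 2705; Agent N 2645; Agent G 2240; Agent B 2200; Agent D 1385; Agent S 700; Agent M 475.
Agent Z has the top bid and wins; the price is the second-highest bid, 2645.
Agent Z's payoff = 2705 − 2645 = 60. All other bidders lose, so their payoff is 0.

Payoffs: Agent B 0, Agent N 0, Agent D 0, Agent M 0, Agent G 0, Agent S 0, Agent Z 60.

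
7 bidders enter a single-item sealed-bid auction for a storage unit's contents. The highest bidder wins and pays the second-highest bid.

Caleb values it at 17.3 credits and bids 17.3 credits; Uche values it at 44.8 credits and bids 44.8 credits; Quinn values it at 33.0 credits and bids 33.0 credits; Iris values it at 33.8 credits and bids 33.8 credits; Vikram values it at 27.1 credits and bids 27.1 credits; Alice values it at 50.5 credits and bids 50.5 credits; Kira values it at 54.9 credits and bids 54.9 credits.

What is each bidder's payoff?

Ordered from highest: Kira 54.9 credits > Alice 50.5 credits > Uche 44.8 credits > Iris 33.8 credits > Quinn 33.0 credits > Vikram 27.1 credits > Caleb 17.3 credits.
Kira has the top bid and wins; the price is the second-highest bid, 50.5 credits.
Kira's payoff = 54.9 credits − 50.5 credits = 4.4 credits. All other bidders lose, so their payoff is 0.

Payoffs: Caleb 0.0 credits, Uche 0.0 credits, Quinn 0.0 credits, Iris 0.0 credits, Vikram 0.0 credits, Alice 0.0 credits, Kira 4.4 credits.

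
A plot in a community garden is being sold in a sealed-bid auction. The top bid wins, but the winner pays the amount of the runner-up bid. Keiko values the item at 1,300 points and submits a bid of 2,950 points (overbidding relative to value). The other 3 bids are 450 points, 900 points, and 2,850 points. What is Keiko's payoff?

Highest competing bid: 2,850 points.
Keiko's bid 2,950 points is the highest overall, so Keiko wins and pays the second-highest bid, 2,850 points.
Payoff = value − price = 1,300 points − 2,850 points = -1,550 points.
Overbidding won the item at a price above value — truthful bidding would have avoided this loss.

-1,550 points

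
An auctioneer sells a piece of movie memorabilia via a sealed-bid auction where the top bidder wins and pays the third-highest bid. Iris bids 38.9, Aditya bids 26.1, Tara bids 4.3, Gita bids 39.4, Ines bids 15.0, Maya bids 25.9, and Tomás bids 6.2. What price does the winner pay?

26.1

Bids in descending order: Gita 39.4; Iris 38.9; Aditya 26.1; Maya 25.9; Ines 15.0; Tomás 6.2; Tara 4.3.
Gita is the highest bidder, so Gita wins.
Under the third-price rule, the price is the third-highest bid: 26.1.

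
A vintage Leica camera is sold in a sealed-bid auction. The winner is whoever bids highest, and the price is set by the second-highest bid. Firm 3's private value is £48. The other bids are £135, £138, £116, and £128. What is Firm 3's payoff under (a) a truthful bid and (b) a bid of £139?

(a) £0  (b) -£90

The highest competing bid is £138.
Bidding truthfully at £48: the top bid is £138 (a rival), so Firm 3 loses. Payoff = £0.
Bidding £139: Firm 3 has the top bid, wins, and pays the second-highest bid £138. Payoff = £48 − £138 = -£90.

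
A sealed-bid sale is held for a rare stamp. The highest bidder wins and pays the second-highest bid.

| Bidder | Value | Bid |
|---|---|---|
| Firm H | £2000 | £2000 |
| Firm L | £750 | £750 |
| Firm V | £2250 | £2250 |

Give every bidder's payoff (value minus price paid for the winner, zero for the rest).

Firm H £0, Firm L £0, Firm V £250.

Ranking the bids: Firm V £2250; Firm H £2000; Firm L £750.
Firm V has the top bid and wins; the price is the second-highest bid, £2000.
Firm V's payoff = £2250 − £2000 = £250. All other bidders lose, so their payoff is 0.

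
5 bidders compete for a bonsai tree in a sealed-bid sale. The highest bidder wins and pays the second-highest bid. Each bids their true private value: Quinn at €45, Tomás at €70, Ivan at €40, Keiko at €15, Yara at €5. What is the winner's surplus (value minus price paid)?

Ranking the bids: Tomás €70, then Quinn €45, then Ivan €40, then Keiko €15, then Yara €5.
Tomás wins with the top bid and pays the second-highest, €45.
Surplus = €70 − €45 = €25.

Surplus = €25.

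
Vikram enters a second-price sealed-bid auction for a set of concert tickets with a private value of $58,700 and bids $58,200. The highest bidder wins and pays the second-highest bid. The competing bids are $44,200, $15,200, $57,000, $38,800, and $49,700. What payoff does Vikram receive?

Highest competing bid: $57,000.
Vikram's bid $58,200 is the highest overall, so Vikram wins and pays the second-highest bid, $57,000.
Payoff = value − price = $58,700 − $57,000 = $1,700.

Payoff = $1,700.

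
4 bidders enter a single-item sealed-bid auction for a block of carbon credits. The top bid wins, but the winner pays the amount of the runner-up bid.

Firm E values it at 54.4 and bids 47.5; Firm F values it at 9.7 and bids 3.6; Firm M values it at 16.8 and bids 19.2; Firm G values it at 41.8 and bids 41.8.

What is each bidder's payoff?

Payoffs: Firm E 12.6, Firm F 0.0, Firm M 0.0, Firm G 0.0.

Ranking the bids: Firm E 47.5, then Firm G 41.8, then Firm M 19.2, then Firm F 3.6.
Firm E has the top bid and wins; the price is the second-highest bid, 41.8.
Firm E's payoff = 54.4 − 41.8 = 12.6. All other bidders lose, so their payoff is 0.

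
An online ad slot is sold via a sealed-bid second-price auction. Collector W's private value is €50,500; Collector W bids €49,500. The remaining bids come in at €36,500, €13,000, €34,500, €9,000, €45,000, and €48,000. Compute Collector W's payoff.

Highest competing bid: €48,000.
Collector W's bid €49,500 is the highest overall, so Collector W wins and pays the second-highest bid, €48,000.
Payoff = value − price = €50,500 − €48,000 = €2,500.

Payoff = €2,500.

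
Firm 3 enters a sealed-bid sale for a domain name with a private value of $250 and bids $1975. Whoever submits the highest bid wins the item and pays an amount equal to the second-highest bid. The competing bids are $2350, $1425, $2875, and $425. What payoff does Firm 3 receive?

Payoff = $0.

Highest competing bid: $2875.
Firm 3's bid $1975 is not the highest, so Firm 3 loses, pays nothing, and earns zero payoff.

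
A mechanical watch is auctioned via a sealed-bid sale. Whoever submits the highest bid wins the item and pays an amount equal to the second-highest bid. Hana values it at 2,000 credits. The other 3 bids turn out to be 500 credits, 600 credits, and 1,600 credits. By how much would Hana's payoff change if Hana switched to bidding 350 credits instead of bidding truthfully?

The highest competing bid is 1,600 credits.
Bidding truthfully at 2,000 credits: Hana has the top bid, wins, and pays the second-highest bid 1,600 credits. Payoff = 2,000 credits − 1,600 credits = 400 credits.
Bidding 350 credits: the top bid is 1,600 credits (a rival), so Hana loses. Payoff = 0 credits.
Change = 0 credits − 400 credits = -400 credits.

Change in payoff: -400 credits.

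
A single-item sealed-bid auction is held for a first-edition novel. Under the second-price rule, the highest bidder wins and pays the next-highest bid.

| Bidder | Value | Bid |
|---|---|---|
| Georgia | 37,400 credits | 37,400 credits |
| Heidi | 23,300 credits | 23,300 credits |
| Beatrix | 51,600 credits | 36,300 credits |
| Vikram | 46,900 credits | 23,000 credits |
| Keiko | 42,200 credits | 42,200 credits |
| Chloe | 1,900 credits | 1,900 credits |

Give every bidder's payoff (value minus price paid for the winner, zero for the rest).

Payoffs: Georgia 0 credits, Heidi 0 credits, Beatrix 0 credits, Vikram 0 credits, Keiko 4,800 credits, Chloe 0 credits.

Bids in descending order: Keiko 42,200 credits; Georgia 37,400 credits; Beatrix 36,300 credits; Heidi 23,300 credits; Vikram 23,000 credits; Chloe 1,900 credits.
Keiko has the top bid and wins; the price is the second-highest bid, 37,400 credits.
Keiko's payoff = 42,200 credits − 37,400 credits = 4,800 credits. All other bidders lose, so their payoff is 0.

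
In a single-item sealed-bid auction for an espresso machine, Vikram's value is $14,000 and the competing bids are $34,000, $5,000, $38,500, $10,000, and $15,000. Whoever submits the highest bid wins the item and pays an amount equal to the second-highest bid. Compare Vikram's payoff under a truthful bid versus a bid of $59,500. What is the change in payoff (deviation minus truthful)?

The highest competing bid is $38,500.
Bidding truthfully at $14,000: the top bid is $38,500 (a rival), so Vikram loses. Payoff = $0.
Bidding $59,500: Vikram has the top bid, wins, and pays the second-highest bid $38,500. Payoff = $14,000 − $38,500 = -$24,500.
Change = -$24,500 − $0 = -$24,500.
Deviating from a truthful bid can only lose payoff in a second-price auction — never gain.

-$24,500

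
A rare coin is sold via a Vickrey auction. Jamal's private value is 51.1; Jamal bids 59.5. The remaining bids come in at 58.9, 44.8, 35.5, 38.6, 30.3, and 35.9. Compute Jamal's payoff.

Jamal's payoff: -7.8.

Highest competing bid: 58.9.
Jamal's bid 59.5 is the highest overall, so Jamal wins and pays the second-highest bid, 58.9.
Payoff = value − price = 51.1 − 58.9 = -7.8.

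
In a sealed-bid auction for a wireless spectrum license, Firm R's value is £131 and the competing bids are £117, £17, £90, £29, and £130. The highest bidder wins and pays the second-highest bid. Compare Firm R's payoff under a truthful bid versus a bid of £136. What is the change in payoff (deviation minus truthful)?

Payoff change: £0.

The highest competing bid is £130.
Bidding truthfully at £131: Firm R has the top bid, wins, and pays the second-highest bid £130. Payoff = £131 − £130 = £1.
Bidding £136: Firm R has the top bid, wins, and pays the second-highest bid £130. Payoff = £131 − £130 = £1.
Change = £1 − £1 = £0.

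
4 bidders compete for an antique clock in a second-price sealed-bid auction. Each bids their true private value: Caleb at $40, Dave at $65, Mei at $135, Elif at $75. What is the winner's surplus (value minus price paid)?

Sorted high to low: Mei $135; Elif $75; Dave $65; Caleb $40.
Mei wins with the top bid and pays the second-highest, $75.
Surplus = $135 − $75 = $60.

Surplus = $60.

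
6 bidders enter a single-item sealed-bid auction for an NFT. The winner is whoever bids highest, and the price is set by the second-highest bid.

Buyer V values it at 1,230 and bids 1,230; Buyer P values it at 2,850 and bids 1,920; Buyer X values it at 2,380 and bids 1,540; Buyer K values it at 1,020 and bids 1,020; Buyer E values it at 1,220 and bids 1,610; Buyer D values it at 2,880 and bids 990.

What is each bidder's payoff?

Ranking the bids: Buyer P 1,920 > Buyer E 1,610 > Buyer X 1,540 > Buyer V 1,230 > Buyer K 1,020 > Buyer D 990.
Buyer P has the top bid and wins; the price is the second-highest bid, 1,610.
Buyer P's payoff = 2,850 − 1,610 = 1,240. All other bidders lose, so their payoff is 0.

Buyer V 0, Buyer P 1,240, Buyer X 0, Buyer K 0, Buyer E 0, Buyer D 0.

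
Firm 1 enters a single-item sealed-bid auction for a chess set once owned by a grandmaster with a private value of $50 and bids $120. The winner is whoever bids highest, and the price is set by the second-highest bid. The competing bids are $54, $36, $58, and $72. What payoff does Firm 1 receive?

-$22

Highest competing bid: $72.
Firm 1's bid $120 is the highest overall, so Firm 1 wins and pays the second-highest bid, $72.
Payoff = value − price = $50 − $72 = -$22.
Overbidding won the item at a price above value — truthful bidding would have avoided this loss.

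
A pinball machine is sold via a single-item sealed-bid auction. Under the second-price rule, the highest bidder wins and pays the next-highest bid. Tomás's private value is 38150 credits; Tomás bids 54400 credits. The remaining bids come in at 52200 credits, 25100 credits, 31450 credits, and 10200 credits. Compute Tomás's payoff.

-14050 credits

Highest competing bid: 52200 credits.
Tomás's bid 54400 credits is the highest overall, so Tomás wins and pays the second-highest bid, 52200 credits.
Payoff = value − price = 38150 credits − 52200 credits = -14050 credits.
Overbidding won the item at a price above value — truthful bidding would have avoided this loss.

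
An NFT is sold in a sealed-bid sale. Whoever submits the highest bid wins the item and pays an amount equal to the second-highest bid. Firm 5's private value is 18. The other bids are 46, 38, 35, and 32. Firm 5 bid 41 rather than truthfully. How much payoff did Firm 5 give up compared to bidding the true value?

Payoff forgone: 0.

The highest competing bid is 46.
Bidding truthfully at 18: the top bid is 46 (a rival), so Firm 5 loses. Payoff = 0.
Bidding 41: the top bid is 46 (a rival), so Firm 5 loses. Payoff = 0.
Regret = truthful payoff − actual payoff = 0 − 0 = 0.
The bid only affects whether you win, not the price — here both bids land on the same side of the top rival bid, so the deviation is payoff-neutral.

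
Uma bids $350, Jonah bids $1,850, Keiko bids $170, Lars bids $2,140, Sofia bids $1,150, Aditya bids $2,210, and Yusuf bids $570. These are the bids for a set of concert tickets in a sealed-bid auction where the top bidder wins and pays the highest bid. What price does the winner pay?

$2,210

Sorted high to low: Aditya $2,210; Lars $2,140; Jonah $1,850; Sofia $1,150; Yusuf $570; Uma $350; Keiko $170.
Aditya is the highest bidder, so Aditya wins.
Under the first-price rule, the price is the highest bid: $2,210.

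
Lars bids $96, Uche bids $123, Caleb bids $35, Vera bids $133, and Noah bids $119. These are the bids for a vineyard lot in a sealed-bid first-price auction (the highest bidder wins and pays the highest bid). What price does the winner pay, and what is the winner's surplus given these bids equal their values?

The winner pays $133 for a surplus of $0.

Sorted high to low: Vera $133 > Uche $123 > Noah $119 > Lars $96 > Caleb $35.
Vera is the highest bidder, so Vera wins.
Under the first-price rule, the price is the highest bid: $133.
Surplus = $133 − $133 = $0.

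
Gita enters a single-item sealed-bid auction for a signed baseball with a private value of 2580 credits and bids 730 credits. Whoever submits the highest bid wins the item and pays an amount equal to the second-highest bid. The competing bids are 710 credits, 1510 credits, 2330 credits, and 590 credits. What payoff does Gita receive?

0 credits

Highest competing bid: 2330 credits.
Gita's bid 730 credits is not the highest, so Gita loses, pays nothing, and earns zero payoff.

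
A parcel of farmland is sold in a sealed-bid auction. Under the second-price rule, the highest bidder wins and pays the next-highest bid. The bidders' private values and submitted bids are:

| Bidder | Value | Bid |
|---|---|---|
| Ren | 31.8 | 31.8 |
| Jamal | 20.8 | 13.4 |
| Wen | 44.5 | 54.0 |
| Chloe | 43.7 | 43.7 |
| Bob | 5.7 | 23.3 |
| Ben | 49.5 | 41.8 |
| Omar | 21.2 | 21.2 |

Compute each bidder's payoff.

Payoffs: Ren 0.0, Jamal 0.0, Wen 0.8, Chloe 0.0, Bob 0.0, Ben 0.0, Omar 0.0.

Ranking the bids: Wen 54.0; Chloe 43.7; Ben 41.8; Ren 31.8; Bob 23.3; Omar 21.2; Jamal 13.4.
Wen has the top bid and wins; the price is the second-highest bid, 43.7.
Wen's payoff = 44.5 − 43.7 = 0.8. All other bidders lose, so their payoff is 0.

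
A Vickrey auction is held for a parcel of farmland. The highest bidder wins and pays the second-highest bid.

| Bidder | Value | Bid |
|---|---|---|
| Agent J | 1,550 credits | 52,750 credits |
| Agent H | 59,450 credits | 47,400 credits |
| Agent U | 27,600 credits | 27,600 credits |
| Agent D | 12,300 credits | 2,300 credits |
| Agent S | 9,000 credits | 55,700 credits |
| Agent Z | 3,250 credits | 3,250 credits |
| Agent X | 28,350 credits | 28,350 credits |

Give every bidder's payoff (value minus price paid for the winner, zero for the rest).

Payoffs: Agent J 0 credits, Agent H 0 credits, Agent U 0 credits, Agent D 0 credits, Agent S -43,750 credits, Agent Z 0 credits, Agent X 0 credits.

Bids in descending order: Agent S 55,700 credits > Agent J 52,750 credits > Agent H 47,400 credits > Agent X 28,350 credits > Agent U 27,600 credits > Agent Z 3,250 credits > Agent D 2,300 credits.
Agent S has the top bid and wins; the price is the second-highest bid, 52,750 credits.
Agent S's payoff = 9,000 credits − 52,750 credits = -43,750 credits. All other bidders lose, so their payoff is 0.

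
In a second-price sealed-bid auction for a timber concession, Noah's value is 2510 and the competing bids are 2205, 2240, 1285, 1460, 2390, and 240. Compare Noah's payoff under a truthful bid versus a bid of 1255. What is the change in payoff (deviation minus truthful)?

Payoff change: -120.

The highest competing bid is 2390.
Bidding truthfully at 2510: Noah has the top bid, wins, and pays the second-highest bid 2390. Payoff = 2510 − 2390 = 120.
Bidding 1255: the top bid is 2390 (a rival), so Noah loses. Payoff = 0.
Change = 0 − 120 = -120.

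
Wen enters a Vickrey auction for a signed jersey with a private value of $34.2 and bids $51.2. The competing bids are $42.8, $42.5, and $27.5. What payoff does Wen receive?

Wen's payoff: -$8.6.

Highest competing bid: $42.8.
Wen's bid $51.2 is the highest overall, so Wen wins and pays the second-highest bid, $42.8.
Payoff = value − price = $34.2 − $42.8 = -$8.6.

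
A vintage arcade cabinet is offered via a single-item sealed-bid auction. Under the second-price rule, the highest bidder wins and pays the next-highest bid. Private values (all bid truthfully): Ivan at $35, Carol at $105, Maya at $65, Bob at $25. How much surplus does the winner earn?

Ranking the bids: Carol $105 > Maya $65 > Ivan $35 > Bob $25.
Carol wins with the top bid and pays the second-highest, $65.
Surplus = $105 − $65 = $40.

$40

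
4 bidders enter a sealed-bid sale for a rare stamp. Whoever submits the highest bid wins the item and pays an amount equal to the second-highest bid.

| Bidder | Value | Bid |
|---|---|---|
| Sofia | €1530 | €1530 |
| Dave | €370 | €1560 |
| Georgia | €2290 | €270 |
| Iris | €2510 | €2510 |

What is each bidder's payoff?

Ordered from highest: Iris €2510; Dave €1560; Sofia €1530; Georgia €270.
Iris has the top bid and wins; the price is the second-highest bid, €1560.
Iris's payoff = €2510 − €1560 = €950. All other bidders lose, so their payoff is 0.

Payoffs: Sofia €0, Dave €0, Georgia €0, Iris €950.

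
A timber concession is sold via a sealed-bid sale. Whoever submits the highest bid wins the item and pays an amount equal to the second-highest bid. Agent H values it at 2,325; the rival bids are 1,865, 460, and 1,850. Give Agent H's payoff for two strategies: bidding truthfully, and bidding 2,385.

The highest competing bid is 1,865.
Bidding truthfully at 2,325: Agent H has the top bid, wins, and pays the second-highest bid 1,865. Payoff = 2,325 − 1,865 = 460.
Bidding 2,385: Agent H has the top bid, wins, and pays the second-highest bid 1,865. Payoff = 2,325 − 1,865 = 460.
The bid only affects whether you win, not the price — here both bids land on the same side of the top rival bid, so the deviation is payoff-neutral.

Truthful: 460; alternative: 460.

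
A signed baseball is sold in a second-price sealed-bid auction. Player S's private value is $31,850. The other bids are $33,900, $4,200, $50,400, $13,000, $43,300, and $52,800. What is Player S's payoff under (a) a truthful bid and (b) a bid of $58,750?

Truthful: $0; alternative: -$20,950.

The highest competing bid is $52,800.
Bidding truthfully at $31,850: the top bid is $52,800 (a rival), so Player S loses. Payoff = $0.
Bidding $58,750: Player S has the top bid, wins, and pays the second-highest bid $52,800. Payoff = $31,850 − $52,800 = -$20,950.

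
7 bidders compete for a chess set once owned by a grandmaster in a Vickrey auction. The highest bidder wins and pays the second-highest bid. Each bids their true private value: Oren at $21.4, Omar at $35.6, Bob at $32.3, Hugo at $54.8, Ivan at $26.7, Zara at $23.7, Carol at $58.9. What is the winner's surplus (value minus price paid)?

Sorted high to low: Carol $58.9, then Hugo $54.8, then Omar $35.6, then Bob $32.3, then Ivan $26.7, then Zara $23.7, then Oren $21.4.
Carol wins with the top bid and pays the second-highest, $54.8.
Surplus = $58.9 − $54.8 = $4.1.

Winner's surplus: $4.1.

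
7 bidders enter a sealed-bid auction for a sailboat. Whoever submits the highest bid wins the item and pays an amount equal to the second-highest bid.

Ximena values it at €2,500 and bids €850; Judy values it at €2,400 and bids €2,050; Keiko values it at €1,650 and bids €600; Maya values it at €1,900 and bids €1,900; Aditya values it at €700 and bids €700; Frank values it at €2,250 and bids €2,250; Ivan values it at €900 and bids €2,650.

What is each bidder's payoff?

Ranking the bids: Ivan €2,650; Frank €2,250; Judy €2,050; Maya €1,900; Ximena €850; Aditya €700; Keiko €600.
Ivan has the top bid and wins; the price is the second-highest bid, €2,250.
Ivan's payoff = €900 − €2,250 = -€1,350. All other bidders lose, so their payoff is 0.

Payoffs: Ximena €0, Judy €0, Keiko €0, Maya €0, Aditya €0, Frank €0, Ivan -€1,350.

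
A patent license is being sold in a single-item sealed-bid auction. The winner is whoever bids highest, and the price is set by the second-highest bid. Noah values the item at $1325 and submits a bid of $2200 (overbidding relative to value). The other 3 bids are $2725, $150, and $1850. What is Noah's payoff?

$0

Highest competing bid: $2725.
Noah's bid $2200 is not the highest, so Noah loses, pays nothing, and earns zero payoff.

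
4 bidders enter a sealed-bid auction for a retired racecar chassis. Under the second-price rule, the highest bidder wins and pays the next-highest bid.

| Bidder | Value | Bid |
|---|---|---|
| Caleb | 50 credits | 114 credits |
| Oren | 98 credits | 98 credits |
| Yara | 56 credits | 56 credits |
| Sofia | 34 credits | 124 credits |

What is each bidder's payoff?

Ordered from highest: Sofia 124 credits > Caleb 114 credits > Oren 98 credits > Yara 56 credits.
Sofia has the top bid and wins; the price is the second-highest bid, 114 credits.
Sofia's payoff = 34 credits − 114 credits = -80 credits. All other bidders lose, so their payoff is 0.

Caleb 0 credits, Oren 0 credits, Yara 0 credits, Sofia -80 credits.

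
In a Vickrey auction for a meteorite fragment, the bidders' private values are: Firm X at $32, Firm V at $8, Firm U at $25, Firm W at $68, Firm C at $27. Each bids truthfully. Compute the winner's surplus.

Bids in descending order: Firm W $68 > Firm X $32 > Firm C $27 > Firm U $25 > Firm V $8.
Firm W wins with the top bid and pays the second-highest, $32.
Surplus = $68 − $32 = $36.

Surplus = $36.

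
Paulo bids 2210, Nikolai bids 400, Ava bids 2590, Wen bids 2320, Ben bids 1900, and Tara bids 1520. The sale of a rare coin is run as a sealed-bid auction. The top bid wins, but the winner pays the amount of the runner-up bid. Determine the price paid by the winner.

Price paid: 2320.

Ranking the bids: Ava 2590 > Wen 2320 > Paulo 2210 > Ben 1900 > Tara 1520 > Nikolai 400.
Ava has the highest bid, so Ava wins.
The second-highest bid is 2320, so that is what Ava pays.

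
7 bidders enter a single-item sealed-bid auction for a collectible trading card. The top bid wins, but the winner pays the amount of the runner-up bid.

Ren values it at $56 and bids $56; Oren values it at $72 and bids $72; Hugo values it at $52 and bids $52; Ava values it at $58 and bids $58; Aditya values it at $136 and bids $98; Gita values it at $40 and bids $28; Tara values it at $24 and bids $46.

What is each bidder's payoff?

Ren $0, Oren $0, Hugo $0, Ava $0, Aditya $64, Gita $0, Tara $0.

Bids in descending order: Aditya $98 > Oren $72 > Ava $58 > Ren $56 > Hugo $52 > Tara $46 > Gita $28.
Aditya has the top bid and wins; the price is the second-highest bid, $72.
Aditya's payoff = $136 − $72 = $64. All other bidders lose, so their payoff is 0.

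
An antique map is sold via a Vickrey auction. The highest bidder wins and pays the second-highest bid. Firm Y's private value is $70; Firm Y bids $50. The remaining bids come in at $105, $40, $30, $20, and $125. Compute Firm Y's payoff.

Highest competing bid: $125.
Firm Y's bid $50 is not the highest, so Firm Y loses, pays nothing, and earns zero payoff.

$0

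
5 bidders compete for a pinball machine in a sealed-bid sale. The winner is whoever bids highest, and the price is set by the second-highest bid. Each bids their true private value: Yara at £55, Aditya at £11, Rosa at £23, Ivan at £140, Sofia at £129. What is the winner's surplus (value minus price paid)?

Surplus = £11.

Ranking the bids: Ivan £140, then Sofia £129, then Yara £55, then Rosa £23, then Aditya £11.
Ivan wins with the top bid and pays the second-highest, £129.
Surplus = £140 − £129 = £11.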